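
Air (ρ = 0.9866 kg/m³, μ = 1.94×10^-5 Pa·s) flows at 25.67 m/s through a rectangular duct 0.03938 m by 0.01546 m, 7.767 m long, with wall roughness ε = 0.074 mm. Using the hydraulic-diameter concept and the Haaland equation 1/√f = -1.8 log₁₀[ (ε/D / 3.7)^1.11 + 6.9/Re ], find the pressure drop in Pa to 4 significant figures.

ΔP ≈ 3462 Pa

Hydraulic diameter D_h = 4A/P = 4·(0.03938·0.01546)/(2·(0.03938+0.01546)) = 0.002435/0.1097 = 0.0222 m.
Re = ρVD_h/μ = 0.9866·25.67·0.0222/1.94e-05 = 2.899e+04.
ε/D_h = 7.4e-05/0.0222 = 0.00333; Haaland gives 1/√f = -1.8 log₁₀[0.000417+0.000238] = 5.731, so f = 0.03044.
ΔP = f(L/D_h)(ρV²/2) = 0.03044·7.767/0.0222·325.1 = 3462 Pa.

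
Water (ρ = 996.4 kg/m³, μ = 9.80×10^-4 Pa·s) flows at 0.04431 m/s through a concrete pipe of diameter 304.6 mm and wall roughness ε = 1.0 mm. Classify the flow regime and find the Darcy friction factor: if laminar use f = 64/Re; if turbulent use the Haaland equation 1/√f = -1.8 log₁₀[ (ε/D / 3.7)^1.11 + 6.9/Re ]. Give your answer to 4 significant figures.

f ≈ 0.03340

Re = ρVD/μ = 996.4·0.04431·0.3046/0.00098 = 1.372e+04.
Re > 4000 → turbulent. ε/D = 0.001/0.3046 = 0.00328; Haaland: 1/√f = -1.8 log₁₀[0.00041 + 0.000503] = 5.472, so f = 0.0334.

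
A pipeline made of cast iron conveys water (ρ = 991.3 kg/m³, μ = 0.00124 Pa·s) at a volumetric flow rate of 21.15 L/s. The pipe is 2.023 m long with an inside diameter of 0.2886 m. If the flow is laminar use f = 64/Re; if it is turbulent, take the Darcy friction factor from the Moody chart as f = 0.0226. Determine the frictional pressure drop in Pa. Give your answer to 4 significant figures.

ΔP ≈ 8.208 Pa

Q = 21.15 L/s = 21.15/1000 = 0.02115 m³/s.
Cross-sectional area A = πD²/4 = π(0.2886)²/4 = 0.06542 m²; mean velocity V = Q/A = 0.02115/0.06542 = 0.3233 m/s.
Reynolds number Re = ρVD/μ = 991.3 · 0.3233 · 0.2886 / 0.00124 = 7.459e+04.
Re > 4000 → turbulent; use the Moody-chart value f = 0.0226.
Darcy-Weisbach: ΔP = f(L/D)(ρV²/2) = 0.0226·(2.023/0.2886)·(991.3·0.3233²/2) = 0.0226·7.01·51.81 = 8.208 Pa.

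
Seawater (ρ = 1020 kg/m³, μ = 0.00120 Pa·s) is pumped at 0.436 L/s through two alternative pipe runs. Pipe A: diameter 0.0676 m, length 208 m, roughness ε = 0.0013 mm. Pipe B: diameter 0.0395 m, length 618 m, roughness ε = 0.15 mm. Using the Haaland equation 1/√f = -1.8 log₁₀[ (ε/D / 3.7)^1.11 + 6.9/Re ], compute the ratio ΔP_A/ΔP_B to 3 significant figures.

ΔP_A/ΔP_B ≈ 0.0225

Pipe A: V = Q/A = 0.000436/0.003589 = 0.1215 m/s; Re = 6980; ε/D = 1.92e-05; Haaland → f = 0.03419; ΔP_A = f(L/D)(ρV²/2) = 791.8 Pa.
Pipe B: V = Q/A = 0.000436/0.001225 = 0.3558 m/s; Re = 1.195e+04; ε/D = 0.0038; Haaland → f = 0.03487; ΔP_B = f(L/D)(ρV²/2) = 3.522e+04 Pa.
ΔP_A/ΔP_B = 791.8/3.522e+04 = 0.0225.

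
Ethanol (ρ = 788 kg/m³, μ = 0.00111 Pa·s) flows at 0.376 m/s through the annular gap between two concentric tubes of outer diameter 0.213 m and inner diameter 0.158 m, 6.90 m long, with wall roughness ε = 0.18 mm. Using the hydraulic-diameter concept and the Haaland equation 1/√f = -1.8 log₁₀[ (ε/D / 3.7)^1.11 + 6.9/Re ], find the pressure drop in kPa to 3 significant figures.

Hydraulic diameter D_h = 4A/P = D_o - D_i = 0.213 - 0.158 = 0.055 m.
Re = ρVD_h/μ = 788·0.376·0.055/0.00111 = 1.468e+04.
ε/D_h = 0.00018/0.055 = 0.00327; Haaland gives 1/√f = -1.8 log₁₀[0.000408+0.00047] = 5.502, so f = 0.03304.
ΔP = f(L/D_h)(ρV²/2) = 0.03304·6.9/0.055·55.7 = 230.9 Pa.
ΔP = 0.231 kPa.

ΔP ≈ 0.231 kPa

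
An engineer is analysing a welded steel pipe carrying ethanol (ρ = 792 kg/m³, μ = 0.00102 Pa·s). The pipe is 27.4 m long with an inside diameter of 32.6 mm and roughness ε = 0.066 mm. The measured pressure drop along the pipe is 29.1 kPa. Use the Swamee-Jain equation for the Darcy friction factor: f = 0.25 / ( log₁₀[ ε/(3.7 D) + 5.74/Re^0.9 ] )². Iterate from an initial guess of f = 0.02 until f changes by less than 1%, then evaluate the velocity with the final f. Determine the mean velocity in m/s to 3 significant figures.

Rearranging Darcy-Weisbach: V = √(2·ΔP·D/(f·L·ρ)). With ε/D = 6.6e-05/0.0326 = 0.00202, iterate starting from f = 0.02:
  f = 0.02 → V = √(2·2.91e+04·0.0326/(0.02·27.4·792)) = 2.091 m/s; Re = ρVD/μ = 5.292e+04; f → 0.02668
  f = 0.02668 → V = 1.81 m/s; Re = 4.582e+04; f → 0.02706
  f = 0.02706 → V = 1.797 m/s; Re = 4.55e+04; f → 0.02708
Converged (Δf/f < 1%). With the final f = 0.02708: V = √(2·2.91e+04·0.0326/(0.02708·27.4·792)) = 1.797 m/s.

V ≈ 1.80 m/s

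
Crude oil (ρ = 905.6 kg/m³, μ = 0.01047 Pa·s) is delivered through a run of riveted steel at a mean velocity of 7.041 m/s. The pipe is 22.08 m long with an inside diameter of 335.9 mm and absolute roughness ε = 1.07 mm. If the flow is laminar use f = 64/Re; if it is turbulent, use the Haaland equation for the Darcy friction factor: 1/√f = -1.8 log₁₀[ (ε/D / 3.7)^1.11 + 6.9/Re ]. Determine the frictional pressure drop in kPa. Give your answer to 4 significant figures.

ΔP ≈ 40.18 kPa

Reynolds number Re = ρVD/μ = 905.6 · 7.041 · 0.3359 / 0.0105 = 2.046e+05.
Re > 4000 → turbulent. Relative roughness ε/D = 0.00107/0.3359 = 0.00319. Haaland: 1/√f = -1.8 log₁₀[(0.00319/3.7)^1.11 + 6.9/2.046e+05] = -1.8 log₁₀[0.000396 + 3.37e-05] = 6.06, so f = 0.02723.
Darcy-Weisbach: ΔP = f(L/D)(ρV²/2) = 0.02723·(22.08/0.3359)·(905.6·7.041²/2) = 0.02723·65.73·2.245e+04 = 4.018e+04 Pa.
ΔP = 4.018e+04 Pa = 40.18 kPa.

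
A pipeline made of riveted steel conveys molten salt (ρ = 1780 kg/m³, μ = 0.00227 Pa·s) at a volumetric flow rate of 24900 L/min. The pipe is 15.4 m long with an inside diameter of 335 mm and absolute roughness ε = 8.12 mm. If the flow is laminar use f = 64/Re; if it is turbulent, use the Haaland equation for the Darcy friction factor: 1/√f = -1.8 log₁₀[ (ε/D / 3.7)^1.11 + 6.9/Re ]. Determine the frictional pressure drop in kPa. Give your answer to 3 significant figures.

Q = 24900 L/min = 24900/60000 = 0.415 m³/s.
Cross-sectional area A = πD²/4 = π(0.335)²/4 = 0.08814 m²; mean velocity V = Q/A = 0.415/0.08814 = 4.708 m/s.
Reynolds number Re = ρVD/μ = 1780 · 4.708 · 0.335 / 0.00227 = 1.237e+06.
Re > 4000 → turbulent. Relative roughness ε/D = 0.00812/0.335 = 0.0242. Haaland: 1/√f = -1.8 log₁₀[(0.0242/3.7)^1.11 + 6.9/1.237e+06] = -1.8 log₁₀[0.00377 + 5.58e-06] = 4.362, so f = 0.05256.
Darcy-Weisbach: ΔP = f(L/D)(ρV²/2) = 0.05256·(15.4/0.335)·(1780·4.708²/2) = 0.05256·45.97·1.973e+04 = 4.767e+04 Pa.
ΔP = 4.767e+04 Pa = 47.7 kPa.

ΔP ≈ 47.7 kPa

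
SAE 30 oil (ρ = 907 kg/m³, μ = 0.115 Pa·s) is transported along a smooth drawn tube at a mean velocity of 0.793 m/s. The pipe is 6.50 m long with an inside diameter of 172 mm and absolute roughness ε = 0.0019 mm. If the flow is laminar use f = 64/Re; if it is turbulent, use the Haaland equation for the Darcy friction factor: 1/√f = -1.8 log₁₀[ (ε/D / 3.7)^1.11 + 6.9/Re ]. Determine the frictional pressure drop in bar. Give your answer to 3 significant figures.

ΔP ≈ 0.00641 bar

Reynolds number Re = ρVD/μ = 907 · 0.793 · 0.172 / 0.115 = 1076.
Re < 2300 → laminar flow, so f = 64/Re = 64/1076 = 0.05949 (the turbulent correlation is not needed).
Darcy-Weisbach: ΔP = f(L/D)(ρV²/2) = 0.05949·(6.5/0.172)·(907·0.793²/2) = 0.05949·37.79·285.2 = 641.2 Pa.
ΔP = 641.2 Pa = 0.00641 bar.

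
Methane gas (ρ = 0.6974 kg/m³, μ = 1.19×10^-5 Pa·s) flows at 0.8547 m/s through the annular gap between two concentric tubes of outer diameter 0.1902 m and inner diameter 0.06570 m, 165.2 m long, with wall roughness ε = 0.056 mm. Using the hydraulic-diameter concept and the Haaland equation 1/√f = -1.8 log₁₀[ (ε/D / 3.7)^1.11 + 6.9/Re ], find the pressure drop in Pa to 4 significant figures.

ΔP ≈ 12.08 Pa

Hydraulic diameter D_h = 4A/P = D_o - D_i = 0.1902 - 0.0657 = 0.1245 m.
Re = ρVD_h/μ = 0.6974·0.8547·0.1245/1.19e-05 = 6236.
ε/D_h = 5.6e-05/0.1245 = 0.00045; Haaland gives 1/√f = -1.8 log₁₀[4.51e-05+0.00111] = 5.29, so f = 0.03574.
ΔP = f(L/D_h)(ρV²/2) = 0.03574·165.2/0.1245·0.2547 = 12.08 Pa.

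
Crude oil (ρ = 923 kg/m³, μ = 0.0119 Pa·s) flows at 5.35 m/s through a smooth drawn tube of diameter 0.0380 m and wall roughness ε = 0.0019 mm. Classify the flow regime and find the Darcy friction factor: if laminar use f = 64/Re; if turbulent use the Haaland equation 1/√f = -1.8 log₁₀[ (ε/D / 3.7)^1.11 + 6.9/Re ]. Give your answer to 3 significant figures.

Re = ρVD/μ = 923·5.35·0.038/0.0119 = 1.577e+04.
Re > 4000 → turbulent. ε/D = 1.9e-06/0.038 = 5e-05; Haaland: 1/√f = -1.8 log₁₀[3.94e-06 + 0.000438] = 6.039, so f = 0.02742.

f ≈ 0.0274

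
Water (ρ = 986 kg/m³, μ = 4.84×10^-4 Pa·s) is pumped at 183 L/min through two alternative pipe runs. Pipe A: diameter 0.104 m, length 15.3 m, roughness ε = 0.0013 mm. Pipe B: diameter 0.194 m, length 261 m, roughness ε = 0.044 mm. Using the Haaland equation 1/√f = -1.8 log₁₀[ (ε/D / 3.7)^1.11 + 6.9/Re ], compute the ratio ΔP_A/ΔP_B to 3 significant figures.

Pipe A: V = Q/A = 0.00305/0.008495 = 0.359 m/s; Re = 7.607e+04; ε/D = 1.25e-05; Haaland → f = 0.01893; ΔP_A = f(L/D)(ρV²/2) = 176.9 Pa.
Pipe B: V = Q/A = 0.00305/0.02956 = 0.1032 m/s; Re = 4.078e+04; ε/D = 0.000227; Haaland → f = 0.0223; ΔP_B = f(L/D)(ρV²/2) = 157.4 Pa.
ΔP_A/ΔP_B = 176.9/157.4 = 1.12.

ΔP_A/ΔP_B ≈ 1.12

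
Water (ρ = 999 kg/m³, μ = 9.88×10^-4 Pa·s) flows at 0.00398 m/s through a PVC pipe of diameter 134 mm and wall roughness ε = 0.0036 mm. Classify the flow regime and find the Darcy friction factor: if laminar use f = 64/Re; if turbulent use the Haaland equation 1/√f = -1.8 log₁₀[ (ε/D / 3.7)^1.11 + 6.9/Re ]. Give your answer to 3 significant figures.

f ≈ 0.119

Re = ρVD/μ = 999·0.00398·0.134/0.000988 = 539.3.
Re < 2300 → laminar, so f = 64/Re = 0.1187 (roughness is irrelevant in laminar flow).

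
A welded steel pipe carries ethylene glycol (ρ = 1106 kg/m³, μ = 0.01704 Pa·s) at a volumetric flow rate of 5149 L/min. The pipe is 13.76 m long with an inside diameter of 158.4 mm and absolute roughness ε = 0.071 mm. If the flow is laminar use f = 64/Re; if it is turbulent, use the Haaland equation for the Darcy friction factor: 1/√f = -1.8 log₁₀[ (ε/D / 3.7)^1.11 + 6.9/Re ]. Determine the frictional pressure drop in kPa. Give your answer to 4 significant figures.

Q = 5149 L/min = 5149/60000 = 0.08582 m³/s.
Cross-sectional area A = πD²/4 = π(0.1584)²/4 = 0.01971 m²; mean velocity V = Q/A = 0.08582/0.01971 = 4.355 m/s.
Reynolds number Re = ρVD/μ = 1106 · 4.355 · 0.1584 / 0.017 = 4.477e+04.
Re > 4000 → turbulent. Relative roughness ε/D = 7.1e-05/0.1584 = 0.000448. Haaland: 1/√f = -1.8 log₁₀[(0.000448/3.7)^1.11 + 6.9/4.477e+04] = -1.8 log₁₀[4.49e-05 + 0.000154] = 6.662, so f = 0.02253.
Darcy-Weisbach: ΔP = f(L/D)(ρV²/2) = 0.02253·(13.76/0.1584)·(1106·4.355²/2) = 0.02253·86.87·1.049e+04 = 2.053e+04 Pa.
ΔP = 2.053e+04 Pa = 20.53 kPa.

ΔP ≈ 20.53 kPa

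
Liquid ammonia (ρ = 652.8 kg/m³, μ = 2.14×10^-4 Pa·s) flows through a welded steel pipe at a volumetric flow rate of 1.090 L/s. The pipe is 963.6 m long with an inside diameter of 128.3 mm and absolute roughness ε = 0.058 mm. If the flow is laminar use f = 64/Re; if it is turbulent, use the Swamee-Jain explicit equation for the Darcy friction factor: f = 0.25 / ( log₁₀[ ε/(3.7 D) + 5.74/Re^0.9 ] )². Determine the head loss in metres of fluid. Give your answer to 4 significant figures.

Q = 1.090 L/s = 1.090/1000 = 0.00109 m³/s.
Cross-sectional area A = πD²/4 = π(0.1283)²/4 = 0.01293 m²; mean velocity V = Q/A = 0.00109/0.01293 = 0.08431 m/s.
Reynolds number Re = ρVD/μ = 652.8 · 0.08431 · 0.1283 / 0.000214 = 3.3e+04.
Re > 4000 → turbulent. Relative roughness ε/D = 5.8e-05/0.1283 = 0.000452. Swamee-Jain: f = 0.25/(log₁₀[0.000452/3.7 + 5.74/3.3e+04^0.9])² = 0.25/(log₁₀[0.000122 + 0.000492])² = 0.25/(-3.211)² = 0.02424.
Darcy-Weisbach: ΔP = f(L/D)(ρV²/2) = 0.02424·(963.6/0.1283)·(652.8·0.08431²/2) = 0.02424·7511·2.32 = 422.4 Pa.
Head loss h_f = ΔP/(ρg) = 422.4/(652.8·9.81) = 0.06596 m.

h_f ≈ 0.06596 m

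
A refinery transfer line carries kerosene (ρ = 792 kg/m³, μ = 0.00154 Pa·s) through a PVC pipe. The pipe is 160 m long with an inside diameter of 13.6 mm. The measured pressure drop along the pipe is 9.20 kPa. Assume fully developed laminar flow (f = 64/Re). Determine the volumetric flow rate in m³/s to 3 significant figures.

For laminar flow, f = 64/Re with Re = ρVD/μ, so Darcy-Weisbach reduces to ΔP = 32μLV/D². Solving for V: V = ΔP·D²/(32μL) = 9200·(0.0136)²/(32·0.00154·160) = 0.2158 m/s.
Check: Re = ρVD/μ = 792·0.2158·0.0136/0.00154 = 1509 < 2300, so the laminar assumption holds.
Q = V·A = 0.2158·(π/4·0.0136²) = 3.135e-05 m³/s = 3.14×10^-5 m³/s.

Q ≈ 3.14×10^-5 m³/s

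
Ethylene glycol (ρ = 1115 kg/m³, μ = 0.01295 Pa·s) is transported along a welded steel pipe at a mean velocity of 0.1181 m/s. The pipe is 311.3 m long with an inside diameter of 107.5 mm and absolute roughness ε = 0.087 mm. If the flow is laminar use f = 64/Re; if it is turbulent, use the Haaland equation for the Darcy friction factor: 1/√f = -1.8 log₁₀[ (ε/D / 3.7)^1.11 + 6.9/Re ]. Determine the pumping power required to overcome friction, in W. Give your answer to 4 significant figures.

Reynolds number Re = ρVD/μ = 1115 · 0.1181 · 0.1075 / 0.0129 = 1093.
Re < 2300 → laminar flow, so f = 64/Re = 64/1093 = 0.05855 (the turbulent correlation is not needed).
Darcy-Weisbach: ΔP = f(L/D)(ρV²/2) = 0.05855·(311.3/0.1075)·(1115·0.1181²/2) = 0.05855·2896·7.776 = 1318 Pa.
Q = V·A = 0.1181·0.009076 = 0.001072 m³/s.
Pumping power P = QΔP = 0.001072·1318 = 1.4132 W = 1.413 W.

P ≈ 1.413 W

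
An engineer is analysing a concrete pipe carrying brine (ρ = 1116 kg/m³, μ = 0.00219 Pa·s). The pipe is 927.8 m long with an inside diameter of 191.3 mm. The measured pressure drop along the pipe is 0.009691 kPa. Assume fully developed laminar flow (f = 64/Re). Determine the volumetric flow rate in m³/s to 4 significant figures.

For laminar flow, f = 64/Re with Re = ρVD/μ, so Darcy-Weisbach reduces to ΔP = 32μLV/D². Solving for V: V = ΔP·D²/(32μL) = 9.691·(0.1913)²/(32·0.00219·927.8) = 0.005454 m/s.
Check: Re = ρVD/μ = 1116·0.005454·0.1913/0.00219 = 531.7 < 2300, so the laminar assumption holds.
Q = V·A = 0.005454·(π/4·0.1913²) = 0.0001568 m³/s = 1.568×10^-4 m³/s.

Q ≈ 1.568×10^-4 m³/s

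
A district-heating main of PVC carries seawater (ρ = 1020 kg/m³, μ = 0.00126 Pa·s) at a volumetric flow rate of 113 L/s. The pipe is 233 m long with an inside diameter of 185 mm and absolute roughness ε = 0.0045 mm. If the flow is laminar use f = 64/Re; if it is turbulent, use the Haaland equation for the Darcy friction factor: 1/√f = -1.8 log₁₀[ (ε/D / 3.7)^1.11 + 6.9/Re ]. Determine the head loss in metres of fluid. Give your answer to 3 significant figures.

Q = 113 L/s = 113/1000 = 0.113 m³/s.
Cross-sectional area A = πD²/4 = π(0.185)²/4 = 0.02688 m²; mean velocity V = Q/A = 0.113/0.02688 = 4.204 m/s.
Reynolds number Re = ρVD/μ = 1020 · 4.204 · 0.185 / 0.00126 = 6.296e+05.
Re > 4000 → turbulent. Relative roughness ε/D = 4.5e-06/0.185 = 2.43e-05. Haaland: 1/√f = -1.8 log₁₀[(2.43e-05/3.7)^1.11 + 6.9/6.296e+05] = -1.8 log₁₀[1.77e-06 + 1.1e-05] = 8.811, so f = 0.01288.
Darcy-Weisbach: ΔP = f(L/D)(ρV²/2) = 0.01288·(233/0.185)·(1020·4.204²/2) = 0.01288·1259·9013 = 1.462e+05 Pa.
Head loss h_f = ΔP/(ρg) = 1.462e+05/(1020·9.81) = 14.6 m.

h_f ≈ 14.6 m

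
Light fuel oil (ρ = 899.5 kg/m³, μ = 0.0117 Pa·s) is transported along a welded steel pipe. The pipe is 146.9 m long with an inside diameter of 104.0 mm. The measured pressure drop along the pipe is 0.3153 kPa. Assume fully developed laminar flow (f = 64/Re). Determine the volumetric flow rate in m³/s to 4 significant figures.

Q ≈ 5.267×10^-4 m³/s

For laminar flow, f = 64/Re with Re = ρVD/μ, so Darcy-Weisbach reduces to ΔP = 32μLV/D². Solving for V: V = ΔP·D²/(32μL) = 315.3·(0.104)²/(32·0.0117·146.9) = 0.06201 m/s.
Check: Re = ρVD/μ = 899.5·0.06201·0.104/0.0117 = 495.8 < 2300, so the laminar assumption holds.
Q = V·A = 0.06201·(π/4·0.104²) = 0.0005267 m³/s = 5.267×10^-4 m³/s.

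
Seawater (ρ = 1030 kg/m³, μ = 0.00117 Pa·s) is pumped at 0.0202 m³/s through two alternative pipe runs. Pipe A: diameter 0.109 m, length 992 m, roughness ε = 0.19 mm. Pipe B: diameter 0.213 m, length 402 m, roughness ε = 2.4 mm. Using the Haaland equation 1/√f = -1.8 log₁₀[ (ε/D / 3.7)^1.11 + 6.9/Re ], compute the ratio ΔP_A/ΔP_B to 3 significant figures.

Pipe A: V = Q/A = 0.0202/0.009331 = 2.165 m/s; Re = 2.077e+05; ε/D = 0.00174; Haaland → f = 0.02346; ΔP_A = f(L/D)(ρV²/2) = 5.153e+05 Pa.
Pipe B: V = Q/A = 0.0202/0.03563 = 0.5669 m/s; Re = 1.063e+05; ε/D = 0.0113; Haaland → f = 0.04005; ΔP_B = f(L/D)(ρV²/2) = 1.251e+04 Pa.
ΔP_A/ΔP_B = 5.153e+05/1.251e+04 = 41.2.

ΔP_A/ΔP_B ≈ 41.2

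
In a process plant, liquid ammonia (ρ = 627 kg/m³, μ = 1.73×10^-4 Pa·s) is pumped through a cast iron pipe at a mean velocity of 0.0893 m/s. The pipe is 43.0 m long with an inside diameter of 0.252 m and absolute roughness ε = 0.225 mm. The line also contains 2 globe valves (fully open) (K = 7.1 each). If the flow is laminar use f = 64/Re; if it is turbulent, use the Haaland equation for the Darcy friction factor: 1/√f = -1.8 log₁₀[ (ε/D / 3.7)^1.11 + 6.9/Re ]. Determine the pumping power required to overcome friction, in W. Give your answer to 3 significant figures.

Reynolds number Re = ρVD/μ = 627 · 0.0893 · 0.252 / 0.000173 = 8.156e+04.
Re > 4000 → turbulent. Relative roughness ε/D = 0.000225/0.252 = 0.000893. Haaland: 1/√f = -1.8 log₁₀[(0.000893/3.7)^1.11 + 6.9/8.156e+04] = -1.8 log₁₀[9.65e-05 + 8.46e-05] = 6.736, so f = 0.02204.
Total minor-loss coefficient ΣK = 2·7.1 = 14.2.
ΔP = [f·L/D + ΣK]·(ρV²/2) = [0.02204·43/0.252 + 14.2]·(627·0.0893²/2) = [3.761 + 14.2]·2.5 = 44.9 Pa.
Q = V·A = 0.0893·0.04988 = 0.004454 m³/s.
Pumping power P = QΔP = 0.004454·44.9 = 0.2000 W = 0.200 W.

P ≈ 0.200 W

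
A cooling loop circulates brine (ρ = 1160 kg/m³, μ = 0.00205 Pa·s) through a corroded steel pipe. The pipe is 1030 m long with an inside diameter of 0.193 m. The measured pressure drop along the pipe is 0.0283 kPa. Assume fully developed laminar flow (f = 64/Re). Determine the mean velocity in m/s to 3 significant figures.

For laminar flow, f = 64/Re with Re = ρVD/μ, so Darcy-Weisbach reduces to ΔP = 32μLV/D². Solving for V: V = ΔP·D²/(32μL) = 28.3·(0.193)²/(32·0.00205·1030) = 0.0156 m/s.
Check: Re = ρVD/μ = 1160·0.0156·0.193/0.00205 = 1704 < 2300, so the laminar assumption holds.

V ≈ 0.0156 m/s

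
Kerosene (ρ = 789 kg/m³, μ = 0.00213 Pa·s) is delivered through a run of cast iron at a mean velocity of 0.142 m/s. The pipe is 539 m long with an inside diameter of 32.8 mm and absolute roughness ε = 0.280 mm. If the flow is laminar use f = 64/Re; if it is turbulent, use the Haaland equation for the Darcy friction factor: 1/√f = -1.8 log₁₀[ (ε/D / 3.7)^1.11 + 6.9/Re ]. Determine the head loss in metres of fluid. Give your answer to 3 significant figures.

h_f ≈ 0.626 m

Reynolds number Re = ρVD/μ = 789 · 0.142 · 0.0328 / 0.00213 = 1725.
Re < 2300 → laminar flow, so f = 64/Re = 64/1725 = 0.0371 (the turbulent correlation is not needed).
Darcy-Weisbach: ΔP = f(L/D)(ρV²/2) = 0.0371·(539/0.0328)·(789·0.142²/2) = 0.0371·1.643e+04·7.955 = 4849 Pa.
Head loss h_f = ΔP/(ρg) = 4849/(789·9.81) = 0.626 m.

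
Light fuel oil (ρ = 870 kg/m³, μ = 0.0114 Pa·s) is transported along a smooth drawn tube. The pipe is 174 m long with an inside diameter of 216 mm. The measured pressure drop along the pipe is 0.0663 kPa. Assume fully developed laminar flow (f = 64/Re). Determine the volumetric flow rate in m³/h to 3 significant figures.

Q ≈ 6.43 m³/h

For laminar flow, f = 64/Re with Re = ρVD/μ, so Darcy-Weisbach reduces to ΔP = 32μLV/D². Solving for V: V = ΔP·D²/(32μL) = 66.3·(0.216)²/(32·0.0114·174) = 0.04873 m/s.
Check: Re = ρVD/μ = 870·0.04873·0.216/0.0114 = 803.3 < 2300, so the laminar assumption holds.
Q = V·A = 0.04873·(π/4·0.216²) = 0.001786 m³/s = 6.43 m³/h.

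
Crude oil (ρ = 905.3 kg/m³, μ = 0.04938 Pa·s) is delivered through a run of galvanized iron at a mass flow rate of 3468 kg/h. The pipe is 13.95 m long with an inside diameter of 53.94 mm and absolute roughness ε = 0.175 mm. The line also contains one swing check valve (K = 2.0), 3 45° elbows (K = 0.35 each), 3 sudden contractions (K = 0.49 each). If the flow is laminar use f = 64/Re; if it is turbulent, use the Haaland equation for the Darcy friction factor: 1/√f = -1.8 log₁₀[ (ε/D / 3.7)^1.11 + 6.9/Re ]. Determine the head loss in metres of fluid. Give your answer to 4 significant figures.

h_f ≈ 0.4472 m

ṁ = 3468 kg/h = 3468/3600 = 0.9633 kg/s.
A = πD²/4 = π(0.05394)²/4 = 0.002285 m²; mean velocity V = ṁ/(ρA) = 0.9633/(905.3 · 0.002285) = 0.4657 m/s.
Reynolds number Re = ρVD/μ = 905.3 · 0.4657 · 0.05394 / 0.0494 = 460.5.
Re < 2300 → laminar flow, so f = 64/Re = 64/460.5 = 0.139 (the turbulent correlation is not needed).
Total minor-loss coefficient ΣK = 1·2 + 3·0.35 + 3·0.49 = 4.52.
ΔP = [f·L/D + ΣK]·(ρV²/2) = [0.139·13.95/0.05394 + 4.52]·(905.3·0.4657²/2) = [35.94 + 4.52]·98.15 = 3972 Pa.
Head loss h_f = ΔP/(ρg) = 3972/(905.3·9.81) = 0.4472 m.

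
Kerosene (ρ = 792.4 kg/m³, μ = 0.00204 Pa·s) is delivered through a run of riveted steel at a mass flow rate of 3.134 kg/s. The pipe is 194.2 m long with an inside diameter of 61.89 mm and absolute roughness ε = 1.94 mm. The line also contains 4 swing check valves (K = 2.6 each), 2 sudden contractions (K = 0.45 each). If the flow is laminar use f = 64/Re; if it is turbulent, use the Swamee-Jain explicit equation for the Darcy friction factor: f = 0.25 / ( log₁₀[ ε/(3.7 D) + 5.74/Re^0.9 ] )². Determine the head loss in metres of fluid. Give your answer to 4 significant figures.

A = πD²/4 = π(0.06189)²/4 = 0.003008 m²; mean velocity V = ṁ/(ρA) = 3.134/(792.4 · 0.003008) = 1.315 m/s.
Reynolds number Re = ρVD/μ = 792.4 · 1.315 · 0.06189 / 0.00204 = 3.161e+04.
Re > 4000 → turbulent. Relative roughness ε/D = 0.00194/0.06189 = 0.0313. Swamee-Jain: f = 0.25/(log₁₀[0.0313/3.7 + 5.74/3.161e+04^0.9])² = 0.25/(log₁₀[0.00847 + 0.000512])² = 0.25/(-2.047)² = 0.05969.
Total minor-loss coefficient ΣK = 4·2.6 + 2·0.45 = 11.3.
ΔP = [f·L/D + ΣK]·(ρV²/2) = [0.05969·194.2/0.06189 + 11.3]·(792.4·1.315²/2) = [187.3 + 11.3]·684.8 = 1.36e+05 Pa.
Head loss h_f = ΔP/(ρg) = 1.36e+05/(792.4·9.81) = 17.50 m.

h_f ≈ 17.50 m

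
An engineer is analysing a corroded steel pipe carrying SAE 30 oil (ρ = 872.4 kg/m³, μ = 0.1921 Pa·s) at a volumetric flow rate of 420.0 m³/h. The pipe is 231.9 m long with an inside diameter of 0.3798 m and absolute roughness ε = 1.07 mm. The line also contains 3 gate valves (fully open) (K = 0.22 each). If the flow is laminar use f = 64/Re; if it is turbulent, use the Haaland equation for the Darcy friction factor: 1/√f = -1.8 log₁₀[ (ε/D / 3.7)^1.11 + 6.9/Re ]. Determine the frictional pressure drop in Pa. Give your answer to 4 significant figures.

Q = 420.0 m³/h = 420.0/3600 = 0.1167 m³/s.
Cross-sectional area A = πD²/4 = π(0.3798)²/4 = 0.1133 m²; mean velocity V = Q/A = 0.1167/0.1133 = 1.03 m/s.
Reynolds number Re = ρVD/μ = 872.4 · 1.03 · 0.3798 / 0.192 = 1776.
Re < 2300 → laminar flow, so f = 64/Re = 64/1776 = 0.03603 (the turbulent correlation is not needed).
Total minor-loss coefficient ΣK = 3·0.22 = 0.66.
ΔP = [f·L/D + ΣK]·(ρV²/2) = [0.03603·231.9/0.3798 + 0.66]·(872.4·1.03²/2) = [22 + 0.66]·462.6 = 1.048e+04 Pa.

ΔP ≈ 10480 Pa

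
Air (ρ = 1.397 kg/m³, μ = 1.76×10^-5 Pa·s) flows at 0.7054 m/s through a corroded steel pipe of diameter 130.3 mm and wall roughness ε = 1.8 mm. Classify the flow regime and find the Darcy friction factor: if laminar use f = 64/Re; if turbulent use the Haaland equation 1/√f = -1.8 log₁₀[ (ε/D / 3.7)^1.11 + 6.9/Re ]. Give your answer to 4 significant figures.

Re = ρVD/μ = 1.397·0.7054·0.1303/1.76e-05 = 7296.
Re > 4000 → turbulent. ε/D = 0.0018/0.1303 = 0.0138; Haaland: 1/√f = -1.8 log₁₀[0.00202 + 0.000946] = 4.551, so f = 0.04829.

f ≈ 0.04829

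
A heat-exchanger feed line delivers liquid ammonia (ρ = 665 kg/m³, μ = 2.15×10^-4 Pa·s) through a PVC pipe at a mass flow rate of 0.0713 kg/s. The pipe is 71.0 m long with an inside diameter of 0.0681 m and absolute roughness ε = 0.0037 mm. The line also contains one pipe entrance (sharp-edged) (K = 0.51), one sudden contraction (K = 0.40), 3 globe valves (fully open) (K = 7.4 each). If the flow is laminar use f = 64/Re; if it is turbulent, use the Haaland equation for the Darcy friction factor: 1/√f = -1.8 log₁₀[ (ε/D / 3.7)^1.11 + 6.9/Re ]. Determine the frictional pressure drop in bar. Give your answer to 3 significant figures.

A = πD²/4 = π(0.0681)²/4 = 0.003642 m²; mean velocity V = ṁ/(ρA) = 0.0713/(665 · 0.003642) = 0.02944 m/s.
Reynolds number Re = ρVD/μ = 665 · 0.02944 · 0.0681 / 0.000215 = 6200.
Re > 4000 → turbulent. Relative roughness ε/D = 3.7e-06/0.0681 = 5.43e-05. Haaland: 1/√f = -1.8 log₁₀[(5.43e-05/3.7)^1.11 + 6.9/6200] = -1.8 log₁₀[4.32e-06 + 0.00111] = 5.313, so f = 0.03542.
Total minor-loss coefficient ΣK = 1·0.51 + 1·0.4 + 3·7.4 = 23.1.
ΔP = [f·L/D + ΣK]·(ρV²/2) = [0.03542·71/0.0681 + 23.1]·(665·0.02944²/2) = [36.93 + 23.1]·0.2881 = 17.3 Pa.
ΔP = 17.3 Pa = 1.73×10^-4 bar.

ΔP ≈ 1.73×10^-4 bar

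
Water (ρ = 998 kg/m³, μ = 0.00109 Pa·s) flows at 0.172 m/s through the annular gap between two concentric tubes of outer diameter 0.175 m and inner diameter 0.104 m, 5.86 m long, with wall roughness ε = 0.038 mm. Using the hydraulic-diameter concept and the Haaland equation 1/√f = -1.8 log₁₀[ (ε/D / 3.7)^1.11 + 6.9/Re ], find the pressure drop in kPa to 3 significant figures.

ΔP ≈ 0.0374 kPa

Hydraulic diameter D_h = 4A/P = D_o - D_i = 0.175 - 0.104 = 0.071 m.
Re = ρVD_h/μ = 998·0.172·0.071/0.00109 = 1.118e+04.
ε/D_h = 3.8e-05/0.071 = 0.000535; Haaland gives 1/√f = -1.8 log₁₀[5.47e-05+0.000617] = 5.711, so f = 0.03066.
ΔP = f(L/D_h)(ρV²/2) = 0.03066·5.86/0.071·14.76 = 37.36 Pa.
ΔP = 0.0374 kPa.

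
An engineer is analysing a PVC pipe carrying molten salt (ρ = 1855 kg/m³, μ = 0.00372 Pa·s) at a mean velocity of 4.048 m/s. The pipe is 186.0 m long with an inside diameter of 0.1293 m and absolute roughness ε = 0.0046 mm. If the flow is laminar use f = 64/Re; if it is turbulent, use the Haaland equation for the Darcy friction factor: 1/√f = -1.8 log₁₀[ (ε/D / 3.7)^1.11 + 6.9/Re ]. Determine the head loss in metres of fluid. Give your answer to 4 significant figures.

Reynolds number Re = ρVD/μ = 1855 · 4.048 · 0.1293 / 0.00372 = 2.61e+05.
Re > 4000 → turbulent. Relative roughness ε/D = 4.6e-06/0.1293 = 3.56e-05. Haaland: 1/√f = -1.8 log₁₀[(3.56e-05/3.7)^1.11 + 6.9/2.61e+05] = -1.8 log₁₀[2.7e-06 + 2.64e-05] = 8.164, so f = 0.015.
Darcy-Weisbach: ΔP = f(L/D)(ρV²/2) = 0.015·(186/0.1293)·(1855·4.048²/2) = 0.015·1439·1.52e+04 = 3.28e+05 Pa.
Head loss h_f = ΔP/(ρg) = 3.28e+05/(1855·9.81) = 18.03 m.

h_f ≈ 18.03 m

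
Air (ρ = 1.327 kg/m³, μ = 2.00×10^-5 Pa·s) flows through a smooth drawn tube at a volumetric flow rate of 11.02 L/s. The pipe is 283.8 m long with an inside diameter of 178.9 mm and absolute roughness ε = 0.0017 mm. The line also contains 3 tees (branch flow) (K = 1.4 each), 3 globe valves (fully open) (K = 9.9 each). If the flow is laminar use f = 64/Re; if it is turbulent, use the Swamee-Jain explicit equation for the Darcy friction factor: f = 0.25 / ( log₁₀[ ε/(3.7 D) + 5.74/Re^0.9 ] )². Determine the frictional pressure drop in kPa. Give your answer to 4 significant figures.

ΔP ≈ 0.01189 kPa

Q = 11.02 L/s = 11.02/1000 = 0.01102 m³/s.
Cross-sectional area A = πD²/4 = π(0.1789)²/4 = 0.02514 m²; mean velocity V = Q/A = 0.01102/0.02514 = 0.4384 m/s.
Reynolds number Re = ρVD/μ = 1.327 · 0.4384 · 0.1789 / 2e-05 = 5204.
Re > 4000 → turbulent. Relative roughness ε/D = 1.7e-06/0.1789 = 9.5e-06. Swamee-Jain: f = 0.25/(log₁₀[9.5e-06/3.7 + 5.74/5204^0.9])² = 0.25/(log₁₀[2.57e-06 + 0.0026])² = 0.25/(-2.585)² = 0.0374.
Total minor-loss coefficient ΣK = 3·1.4 + 3·9.9 = 33.9.
ΔP = [f·L/D + ΣK]·(ρV²/2) = [0.0374·283.8/0.1789 + 33.9]·(1.327·0.4384²/2) = [59.33 + 33.9]·0.1275 = 11.89 Pa.
ΔP = 11.89 Pa = 0.01189 kPa.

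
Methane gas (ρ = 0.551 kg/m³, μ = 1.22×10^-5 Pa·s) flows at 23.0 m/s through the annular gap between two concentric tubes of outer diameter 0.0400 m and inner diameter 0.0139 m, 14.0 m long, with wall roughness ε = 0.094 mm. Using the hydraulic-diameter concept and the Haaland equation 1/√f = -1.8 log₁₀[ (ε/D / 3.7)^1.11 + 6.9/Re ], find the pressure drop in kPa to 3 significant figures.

Hydraulic diameter D_h = 4A/P = D_o - D_i = 0.04 - 0.0139 = 0.0261 m.
Re = ρVD_h/μ = 0.551·23·0.0261/1.22e-05 = 2.711e+04.
ε/D_h = 9.4e-05/0.0261 = 0.0036; Haaland gives 1/√f = -1.8 log₁₀[0.000454+0.000255] = 5.669, so f = 0.03111.
ΔP = f(L/D_h)(ρV²/2) = 0.03111·14/0.0261·145.7 = 2432 Pa.
ΔP = 2.43 kPa.

ΔP ≈ 2.43 kPa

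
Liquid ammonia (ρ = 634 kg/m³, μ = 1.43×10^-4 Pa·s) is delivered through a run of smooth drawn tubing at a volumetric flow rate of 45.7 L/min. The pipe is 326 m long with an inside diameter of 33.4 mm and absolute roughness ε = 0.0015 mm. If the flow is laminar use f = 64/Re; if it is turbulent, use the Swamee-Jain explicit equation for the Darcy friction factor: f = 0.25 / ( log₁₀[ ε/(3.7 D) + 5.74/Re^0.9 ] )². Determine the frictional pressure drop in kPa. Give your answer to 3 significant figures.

Q = 45.7 L/min = 45.7/60000 = 0.0007617 m³/s.
Cross-sectional area A = πD²/4 = π(0.0334)²/4 = 0.0008762 m²; mean velocity V = Q/A = 0.0007617/0.0008762 = 0.8693 m/s.
Reynolds number Re = ρVD/μ = 634 · 0.8693 · 0.0334 / 0.000143 = 1.287e+05.
Re > 4000 → turbulent. Relative roughness ε/D = 1.5e-06/0.0334 = 4.49e-05. Swamee-Jain: f = 0.25/(log₁₀[4.49e-05/3.7 + 5.74/1.287e+05^0.9])² = 0.25/(log₁₀[1.21e-05 + 0.000145])² = 0.25/(-3.805)² = 0.01727.
Darcy-Weisbach: ΔP = f(L/D)(ρV²/2) = 0.01727·(326/0.0334)·(634·0.8693²/2) = 0.01727·9760·239.6 = 4.038e+04 Pa.
ΔP = 4.038e+04 Pa = 40.4 kPa.

ΔP ≈ 40.4 kPa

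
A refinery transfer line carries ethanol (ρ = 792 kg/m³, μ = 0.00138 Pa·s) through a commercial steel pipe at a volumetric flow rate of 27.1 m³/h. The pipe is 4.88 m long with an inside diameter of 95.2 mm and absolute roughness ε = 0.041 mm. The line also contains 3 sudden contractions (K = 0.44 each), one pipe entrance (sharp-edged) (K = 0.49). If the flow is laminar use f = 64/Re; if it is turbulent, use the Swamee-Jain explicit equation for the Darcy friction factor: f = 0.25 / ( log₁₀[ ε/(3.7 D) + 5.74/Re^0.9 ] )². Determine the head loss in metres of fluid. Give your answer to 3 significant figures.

Q = 27.1 m³/h = 27.1/3600 = 0.007528 m³/s.
Cross-sectional area A = πD²/4 = π(0.0952)²/4 = 0.007118 m²; mean velocity V = Q/A = 0.007528/0.007118 = 1.058 m/s.
Reynolds number Re = ρVD/μ = 792 · 1.058 · 0.0952 / 0.00138 = 5.778e+04.
Re > 4000 → turbulent. Relative roughness ε/D = 4.1e-05/0.0952 = 0.000431. Swamee-Jain: f = 0.25/(log₁₀[0.000431/3.7 + 5.74/5.778e+04^0.9])² = 0.25/(log₁₀[0.000116 + 0.000297])² = 0.25/(-3.383)² = 0.02184.
Total minor-loss coefficient ΣK = 3·0.44 + 1·0.49 = 1.81.
ΔP = [f·L/D + ΣK]·(ρV²/2) = [0.02184·4.88/0.0952 + 1.81]·(792·1.058²/2) = [1.12 + 1.81]·442.9 = 1298 Pa.
Head loss h_f = ΔP/(ρg) = 1298/(792·9.81) = 0.167 m.

h_f ≈ 0.167 m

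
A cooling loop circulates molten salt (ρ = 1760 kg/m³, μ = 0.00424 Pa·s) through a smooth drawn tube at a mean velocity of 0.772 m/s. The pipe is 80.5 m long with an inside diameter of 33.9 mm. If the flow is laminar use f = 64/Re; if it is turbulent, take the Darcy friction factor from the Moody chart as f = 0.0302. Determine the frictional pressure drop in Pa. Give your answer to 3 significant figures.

ΔP ≈ 37600 Pa

Reynolds number Re = ρVD/μ = 1760 · 0.772 · 0.0339 / 0.00424 = 1.086e+04.
Re > 4000 → turbulent; use the Moody-chart value f = 0.0302.
Darcy-Weisbach: ΔP = f(L/D)(ρV²/2) = 0.0302·(80.5/0.0339)·(1760·0.772²/2) = 0.0302·2375·524.5 = 3.761e+04 Pa.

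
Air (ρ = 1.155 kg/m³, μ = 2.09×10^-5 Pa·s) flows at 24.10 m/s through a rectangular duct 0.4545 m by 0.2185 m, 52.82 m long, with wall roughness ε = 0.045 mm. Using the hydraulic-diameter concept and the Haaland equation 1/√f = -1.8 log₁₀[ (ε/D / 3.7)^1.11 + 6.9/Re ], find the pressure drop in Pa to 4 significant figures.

ΔP ≈ 912.2 Pa

Hydraulic diameter D_h = 4A/P = 4·(0.4545·0.2185)/(2·(0.4545+0.2185)) = 0.3972/1.346 = 0.2951 m.
Re = ρVD_h/μ = 1.155·24.1·0.2951/2.09e-05 = 3.931e+05.
ε/D_h = 4.5e-05/0.2951 = 0.000152; Haaland gives 1/√f = -1.8 log₁₀[1.36e-05+1.76e-05] = 8.112, so f = 0.0152.
ΔP = f(L/D_h)(ρV²/2) = 0.0152·52.82/0.2951·335.4 = 912.2 Pa.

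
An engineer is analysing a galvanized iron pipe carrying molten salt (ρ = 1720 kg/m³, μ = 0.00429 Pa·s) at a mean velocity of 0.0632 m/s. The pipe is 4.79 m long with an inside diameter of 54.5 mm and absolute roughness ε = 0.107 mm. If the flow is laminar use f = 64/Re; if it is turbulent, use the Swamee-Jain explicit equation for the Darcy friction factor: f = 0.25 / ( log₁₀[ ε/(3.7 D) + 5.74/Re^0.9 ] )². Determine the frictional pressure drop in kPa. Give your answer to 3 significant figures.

Reynolds number Re = ρVD/μ = 1720 · 0.0632 · 0.0545 / 0.00429 = 1381.
Re < 2300 → laminar flow, so f = 64/Re = 64/1381 = 0.04634 (the turbulent correlation is not needed).
Darcy-Weisbach: ΔP = f(L/D)(ρV²/2) = 0.04634·(4.79/0.0545)·(1720·0.0632²/2) = 0.04634·87.89·3.435 = 13.99 Pa.
ΔP = 13.99 Pa = 0.0140 kPa.

ΔP ≈ 0.0140 kPa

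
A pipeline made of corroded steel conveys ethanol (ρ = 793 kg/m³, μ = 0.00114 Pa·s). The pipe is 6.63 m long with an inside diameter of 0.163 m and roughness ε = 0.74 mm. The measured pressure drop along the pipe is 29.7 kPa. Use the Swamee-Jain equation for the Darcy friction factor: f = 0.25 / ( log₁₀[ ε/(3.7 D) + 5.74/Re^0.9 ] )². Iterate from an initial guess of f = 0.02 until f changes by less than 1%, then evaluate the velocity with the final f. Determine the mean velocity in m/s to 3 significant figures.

Rearranging Darcy-Weisbach: V = √(2·ΔP·D/(f·L·ρ)). With ε/D = 0.00074/0.163 = 0.00454, iterate starting from f = 0.02:
  f = 0.02 → V = √(2·2.97e+04·0.163/(0.02·6.63·793)) = 9.596 m/s; Re = ρVD/μ = 1.088e+06; f → 0.02965
  f = 0.02965 → V = 7.881 m/s; Re = 8.936e+05; f → 0.02968
Converged (Δf/f < 1%). With the final f = 0.02968: V = √(2·2.97e+04·0.163/(0.02968·6.63·793)) = 7.877 m/s.

V ≈ 7.88 m/s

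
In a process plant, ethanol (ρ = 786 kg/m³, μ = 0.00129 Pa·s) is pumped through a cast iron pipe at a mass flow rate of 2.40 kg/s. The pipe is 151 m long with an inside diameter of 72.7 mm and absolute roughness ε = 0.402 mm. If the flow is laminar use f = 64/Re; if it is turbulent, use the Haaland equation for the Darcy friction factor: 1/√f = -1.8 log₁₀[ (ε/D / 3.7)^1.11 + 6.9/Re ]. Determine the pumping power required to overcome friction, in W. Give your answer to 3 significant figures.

P ≈ 45.5 W

A = πD²/4 = π(0.0727)²/4 = 0.004151 m²; mean velocity V = ṁ/(ρA) = 2.4/(786 · 0.004151) = 0.7356 m/s.
Reynolds number Re = ρVD/μ = 786 · 0.7356 · 0.0727 / 0.00129 = 3.258e+04.
Re > 4000 → turbulent. Relative roughness ε/D = 0.000402/0.0727 = 0.00553. Haaland: 1/√f = -1.8 log₁₀[(0.00553/3.7)^1.11 + 6.9/3.258e+04] = -1.8 log₁₀[0.000731 + 0.000212] = 5.446, so f = 0.03371.
Darcy-Weisbach: ΔP = f(L/D)(ρV²/2) = 0.03371·(151/0.0727)·(786·0.7356²/2) = 0.03371·2077·212.6 = 1.489e+04 Pa.
Q = ṁ/ρ = 2.4/786 = 0.003053 m³/s.
Pumping power P = QΔP = 0.003053·1.489e+04 = 45.46 W = 45.5 W.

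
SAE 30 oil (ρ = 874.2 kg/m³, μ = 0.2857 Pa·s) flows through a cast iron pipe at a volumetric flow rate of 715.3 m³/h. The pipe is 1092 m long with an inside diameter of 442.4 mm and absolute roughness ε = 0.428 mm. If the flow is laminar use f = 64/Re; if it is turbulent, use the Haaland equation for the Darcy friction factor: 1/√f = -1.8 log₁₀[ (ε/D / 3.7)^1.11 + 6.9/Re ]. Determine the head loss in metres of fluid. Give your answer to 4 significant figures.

Q = 715.3 m³/h = 715.3/3600 = 0.1987 m³/s.
Cross-sectional area A = πD²/4 = π(0.4424)²/4 = 0.1537 m²; mean velocity V = Q/A = 0.1987/0.1537 = 1.293 m/s.
Reynolds number Re = ρVD/μ = 874.2 · 1.293 · 0.4424 / 0.286 = 1750.
Re < 2300 → laminar flow, so f = 64/Re = 64/1750 = 0.03658 (the turbulent correlation is not needed).
Darcy-Weisbach: ΔP = f(L/D)(ρV²/2) = 0.03658·(1092/0.4424)·(874.2·1.293²/2) = 0.03658·2468·730.3 = 6.594e+04 Pa.
Head loss h_f = ΔP/(ρg) = 6.594e+04/(874.2·9.81) = 7.688 m.

h_f ≈ 7.688 m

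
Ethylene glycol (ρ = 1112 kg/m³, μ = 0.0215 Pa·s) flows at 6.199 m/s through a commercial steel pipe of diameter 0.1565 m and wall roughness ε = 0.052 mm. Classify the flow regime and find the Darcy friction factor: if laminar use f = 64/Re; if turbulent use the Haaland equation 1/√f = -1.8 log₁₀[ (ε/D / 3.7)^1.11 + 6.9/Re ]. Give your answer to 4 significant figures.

f ≈ 0.02171

Re = ρVD/μ = 1112·6.199·0.1565/0.0215 = 5.018e+04.
Re > 4000 → turbulent. ε/D = 5.2e-05/0.1565 = 0.000332; Haaland: 1/√f = -1.8 log₁₀[3.22e-05 + 0.000138] = 6.786, so f = 0.02171.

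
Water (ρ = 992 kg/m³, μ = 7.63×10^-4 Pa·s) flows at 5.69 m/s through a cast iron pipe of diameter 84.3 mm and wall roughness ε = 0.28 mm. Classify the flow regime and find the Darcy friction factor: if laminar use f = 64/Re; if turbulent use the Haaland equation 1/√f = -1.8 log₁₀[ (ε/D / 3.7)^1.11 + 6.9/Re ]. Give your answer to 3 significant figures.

f ≈ 0.0272

Re = ρVD/μ = 992·5.69·0.0843/0.000763 = 6.236e+05.
Re > 4000 → turbulent. ε/D = 0.00028/0.0843 = 0.00332; Haaland: 1/√f = -1.8 log₁₀[0.000415 + 1.11e-05] = 6.067, so f = 0.02717.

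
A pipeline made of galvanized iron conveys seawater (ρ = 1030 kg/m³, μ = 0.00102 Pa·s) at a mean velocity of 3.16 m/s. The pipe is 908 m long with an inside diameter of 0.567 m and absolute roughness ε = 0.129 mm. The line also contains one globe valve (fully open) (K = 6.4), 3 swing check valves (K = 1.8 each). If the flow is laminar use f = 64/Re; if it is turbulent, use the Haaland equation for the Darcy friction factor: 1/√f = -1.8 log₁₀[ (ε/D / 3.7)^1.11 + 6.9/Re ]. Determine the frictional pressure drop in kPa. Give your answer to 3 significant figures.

Reynolds number Re = ρVD/μ = 1030 · 3.16 · 0.567 / 0.00102 = 1.809e+06.
Re > 4000 → turbulent. Relative roughness ε/D = 0.000129/0.567 = 0.000228. Haaland: 1/√f = -1.8 log₁₀[(0.000228/3.7)^1.11 + 6.9/1.809e+06] = -1.8 log₁₀[2.12e-05 + 3.81e-06] = 8.284, so f = 0.01457.
Total minor-loss coefficient ΣK = 1·6.4 + 3·1.8 = 11.8.
ΔP = [f·L/D + ΣK]·(ρV²/2) = [0.01457·908/0.567 + 11.8]·(1030·3.16²/2) = [23.33 + 11.8]·5143 = 1.807e+05 Pa.
ΔP = 1.807e+05 Pa = 181 kPa.

ΔP ≈ 181 kPa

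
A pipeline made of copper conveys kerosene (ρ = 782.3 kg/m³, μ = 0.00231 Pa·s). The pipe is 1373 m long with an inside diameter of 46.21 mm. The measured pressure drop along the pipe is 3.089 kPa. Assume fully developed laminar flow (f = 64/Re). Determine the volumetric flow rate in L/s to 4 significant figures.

For laminar flow, f = 64/Re with Re = ρVD/μ, so Darcy-Weisbach reduces to ΔP = 32μLV/D². Solving for V: V = ΔP·D²/(32μL) = 3089·(0.04621)²/(32·0.00231·1373) = 0.06499 m/s.
Check: Re = ρVD/μ = 782.3·0.06499·0.04621/0.00231 = 1017 < 2300, so the laminar assumption holds.
Q = V·A = 0.06499·(π/4·0.04621²) = 0.000109 m³/s = 0.1090 L/s.

Q ≈ 0.1090 L/s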